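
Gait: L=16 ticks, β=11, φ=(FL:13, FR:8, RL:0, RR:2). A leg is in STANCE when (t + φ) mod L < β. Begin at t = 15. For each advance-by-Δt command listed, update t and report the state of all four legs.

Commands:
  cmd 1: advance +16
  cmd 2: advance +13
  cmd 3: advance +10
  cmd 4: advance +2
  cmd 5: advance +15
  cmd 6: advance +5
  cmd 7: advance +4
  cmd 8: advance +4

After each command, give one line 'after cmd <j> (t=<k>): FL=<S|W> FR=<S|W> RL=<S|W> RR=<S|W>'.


start t=15: FL=W FR=S RL=W RR=S
cmd 1: advance +16 → t=31, phase=(12,7,15,1) → FL=W FR=S RL=W RR=S
cmd 2: advance +13 → t=44, phase=(9,4,12,14) → FL=S FR=S RL=W RR=W
cmd 3: advance +10 → t=54, phase=(3,14,6,8) → FL=S FR=W RL=S RR=S
cmd 4: advance +2 → t=56, phase=(5,0,8,10) → FL=S FR=S RL=S RR=S
cmd 5: advance +15 → t=71, phase=(4,15,7,9) → FL=S FR=W RL=S RR=S
cmd 6: advance +5 → t=76, phase=(9,4,12,14) → FL=S FR=S RL=W RR=W
cmd 7: advance +4 → t=80, phase=(13,8,0,2) → FL=W FR=S RL=S RR=S
cmd 8: advance +4 → t=84, phase=(1,12,4,6) → FL=S FR=W RL=S RR=S

after cmd 1 (t=31): FL=W FR=S RL=W RR=S
after cmd 2 (t=44): FL=S FR=S RL=W RR=W
after cmd 3 (t=54): FL=S FR=W RL=S RR=S
after cmd 4 (t=56): FL=S FR=S RL=S RR=S
after cmd 5 (t=71): FL=S FR=W RL=S RR=S
after cmd 6 (t=76): FL=S FR=S RL=W RR=W
after cmd 7 (t=80): FL=W FR=S RL=S RR=S
after cmd 8 (t=84): FL=S FR=W RL=S RR=S


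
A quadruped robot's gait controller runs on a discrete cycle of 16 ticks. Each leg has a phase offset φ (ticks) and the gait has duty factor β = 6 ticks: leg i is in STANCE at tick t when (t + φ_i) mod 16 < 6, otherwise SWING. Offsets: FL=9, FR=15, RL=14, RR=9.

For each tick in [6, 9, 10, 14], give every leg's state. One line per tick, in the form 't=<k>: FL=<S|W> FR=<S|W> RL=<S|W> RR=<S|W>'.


t=6: phase=(15,5,4,15) vs β=6 → FL=W FR=S RL=S RR=W
t=9: phase=(2,8,7,2) vs β=6 → FL=S FR=W RL=W RR=S
t=10: phase=(3,9,8,3) vs β=6 → FL=S FR=W RL=W RR=S
t=14: phase=(7,13,12,7) vs β=6 → FL=W FR=W RL=W RR=W

t=6: FL=W FR=S RL=S RR=W
t=9: FL=S FR=W RL=W RR=S
t=10: FL=S FR=W RL=W RR=S
t=14: FL=W FR=W RL=W RR=W


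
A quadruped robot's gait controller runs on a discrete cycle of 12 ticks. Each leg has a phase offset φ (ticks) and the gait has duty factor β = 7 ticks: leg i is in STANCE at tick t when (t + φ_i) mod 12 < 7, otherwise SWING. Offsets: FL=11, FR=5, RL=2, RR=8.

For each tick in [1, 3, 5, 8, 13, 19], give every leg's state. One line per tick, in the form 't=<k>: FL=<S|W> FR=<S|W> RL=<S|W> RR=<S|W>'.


t=1: phase=(0,6,3,9) vs β=7 → FL=S FR=S RL=S RR=W
t=3: phase=(2,8,5,11) vs β=7 → FL=S FR=W RL=S RR=W
t=5: phase=(4,10,7,1) vs β=7 → FL=S FR=W RL=W RR=S
t=8: phase=(7,1,10,4) vs β=7 → FL=W FR=S RL=W RR=S
t=13: phase=(0,6,3,9) vs β=7 → FL=S FR=S RL=S RR=W
t=19: phase=(6,0,9,3) vs β=7 → FL=S FR=S RL=W RR=S

t=1: FL=S FR=S RL=S RR=W
t=3: FL=S FR=W RL=S RR=W
t=5: FL=S FR=W RL=W RR=S
t=8: FL=W FR=S RL=W RR=S
t=13: FL=S FR=S RL=S RR=W
t=19: FL=S FR=S RL=W RR=S


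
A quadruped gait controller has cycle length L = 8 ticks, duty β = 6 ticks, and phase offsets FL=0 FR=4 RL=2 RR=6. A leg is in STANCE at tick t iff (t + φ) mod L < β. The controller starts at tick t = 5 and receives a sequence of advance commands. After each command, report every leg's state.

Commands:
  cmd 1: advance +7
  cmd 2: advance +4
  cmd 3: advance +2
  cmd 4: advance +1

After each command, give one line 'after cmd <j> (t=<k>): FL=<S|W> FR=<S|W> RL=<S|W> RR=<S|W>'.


after cmd 1 (t=12): FL=S FR=S RL=W RR=S
after cmd 2 (t=16): FL=S FR=S RL=S RR=W
after cmd 3 (t=18): FL=S FR=W RL=S RR=S
after cmd 4 (t=19): FL=S FR=W RL=S RR=S

start t=5: FL=S FR=S RL=W RR=S
cmd 1: advance +7 → t=12, phase=(4,0,6,2) → FL=S FR=S RL=W RR=S
cmd 2: advance +4 → t=16, phase=(0,4,2,6) → FL=S FR=S RL=S RR=W
cmd 3: advance +2 → t=18, phase=(2,6,4,0) → FL=S FR=W RL=S RR=S
cmd 4: advance +1 → t=19, phase=(3,7,5,1) → FL=S FR=W RL=S RR=S


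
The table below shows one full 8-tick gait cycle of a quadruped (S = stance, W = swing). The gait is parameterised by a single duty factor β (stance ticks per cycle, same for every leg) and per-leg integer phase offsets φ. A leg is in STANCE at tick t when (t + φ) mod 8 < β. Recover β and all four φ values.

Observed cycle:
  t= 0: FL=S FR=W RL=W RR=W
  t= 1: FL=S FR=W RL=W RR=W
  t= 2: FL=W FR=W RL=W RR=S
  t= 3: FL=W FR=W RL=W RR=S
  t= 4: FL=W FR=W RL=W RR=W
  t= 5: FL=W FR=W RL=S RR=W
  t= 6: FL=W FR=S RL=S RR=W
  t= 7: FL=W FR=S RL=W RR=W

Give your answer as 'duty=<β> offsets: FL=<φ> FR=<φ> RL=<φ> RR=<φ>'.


duty β = stance ticks per leg = 2
FL: stance ticks = 2; W→S at t=0 → φ=0
FR: stance ticks = 2; W→S at t=6 → φ=2
RL: stance ticks = 2; W→S at t=5 → φ=3
RR: stance ticks = 2; W→S at t=2 → φ=6

duty=2 offsets: FL=0 FR=2 RL=3 RR=6


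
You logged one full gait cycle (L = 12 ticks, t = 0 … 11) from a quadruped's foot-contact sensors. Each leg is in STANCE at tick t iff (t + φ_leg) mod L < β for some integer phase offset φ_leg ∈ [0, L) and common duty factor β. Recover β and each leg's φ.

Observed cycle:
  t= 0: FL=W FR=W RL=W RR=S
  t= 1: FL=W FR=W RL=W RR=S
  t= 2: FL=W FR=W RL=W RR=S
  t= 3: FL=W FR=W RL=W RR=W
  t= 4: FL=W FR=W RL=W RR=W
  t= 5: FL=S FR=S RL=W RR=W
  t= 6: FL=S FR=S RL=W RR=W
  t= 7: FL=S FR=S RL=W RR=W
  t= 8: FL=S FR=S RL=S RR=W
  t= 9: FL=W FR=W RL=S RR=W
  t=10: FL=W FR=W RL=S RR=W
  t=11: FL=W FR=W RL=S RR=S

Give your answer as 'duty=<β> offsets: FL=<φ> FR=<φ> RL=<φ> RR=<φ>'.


duty β = stance ticks per leg = 4
FL: stance ticks = 4; W→S at t=5 → φ=7
FR: stance ticks = 4; W→S at t=5 → φ=7
RL: stance ticks = 4; W→S at t=8 → φ=4
RR: stance ticks = 4; W→S at t=11 → φ=1

duty=4 offsets: FL=7 FR=7 RL=4 RR=1


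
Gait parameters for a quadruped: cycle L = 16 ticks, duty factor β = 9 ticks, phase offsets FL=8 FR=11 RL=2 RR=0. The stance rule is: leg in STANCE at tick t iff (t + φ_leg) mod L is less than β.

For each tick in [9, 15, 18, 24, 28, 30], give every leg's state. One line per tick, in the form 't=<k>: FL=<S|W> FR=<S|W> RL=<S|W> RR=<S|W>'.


t=9: FL=S FR=S RL=W RR=W
t=15: FL=S FR=W RL=S RR=W
t=18: FL=W FR=W RL=S RR=S
t=24: FL=S FR=S RL=W RR=S
t=28: FL=S FR=S RL=W RR=W
t=30: FL=S FR=W RL=S RR=W

t=9: phase=(1,4,11,9) vs β=9 → FL=S FR=S RL=W RR=W
t=15: phase=(7,10,1,15) vs β=9 → FL=S FR=W RL=S RR=W
t=18: phase=(10,13,4,2) vs β=9 → FL=W FR=W RL=S RR=S
t=24: phase=(0,3,10,8) vs β=9 → FL=S FR=S RL=W RR=S
t=28: phase=(4,7,14,12) vs β=9 → FL=S FR=S RL=W RR=W
t=30: phase=(6,9,0,14) vs β=9 → FL=S FR=W RL=S RR=W


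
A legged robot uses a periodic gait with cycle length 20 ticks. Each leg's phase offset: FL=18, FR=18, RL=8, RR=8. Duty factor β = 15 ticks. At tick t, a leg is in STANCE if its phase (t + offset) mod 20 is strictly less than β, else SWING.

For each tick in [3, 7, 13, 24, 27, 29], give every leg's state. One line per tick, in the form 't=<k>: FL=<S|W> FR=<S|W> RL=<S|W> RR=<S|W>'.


t=3: phase=(1,1,11,11) vs β=15 → FL=S FR=S RL=S RR=S
t=7: phase=(5,5,15,15) vs β=15 → FL=S FR=S RL=W RR=W
t=13: phase=(11,11,1,1) vs β=15 → FL=S FR=S RL=S RR=S
t=24: phase=(2,2,12,12) vs β=15 → FL=S FR=S RL=S RR=S
t=27: phase=(5,5,15,15) vs β=15 → FL=S FR=S RL=W RR=W
t=29: phase=(7,7,17,17) vs β=15 → FL=S FR=S RL=W RR=W

t=3: FL=S FR=S RL=S RR=S
t=7: FL=S FR=S RL=W RR=W
t=13: FL=S FR=S RL=S RR=S
t=24: FL=S FR=S RL=S RR=S
t=27: FL=S FR=S RL=W RR=W
t=29: FL=S FR=S RL=W RR=W


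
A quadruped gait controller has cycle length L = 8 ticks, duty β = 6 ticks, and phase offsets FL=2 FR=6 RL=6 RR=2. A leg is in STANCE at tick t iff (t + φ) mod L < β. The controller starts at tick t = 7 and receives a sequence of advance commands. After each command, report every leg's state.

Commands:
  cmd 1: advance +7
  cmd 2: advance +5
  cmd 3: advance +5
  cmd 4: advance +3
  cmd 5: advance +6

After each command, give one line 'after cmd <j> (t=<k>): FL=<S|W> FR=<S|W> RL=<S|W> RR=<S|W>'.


after cmd 1 (t=14): FL=S FR=S RL=S RR=S
after cmd 2 (t=19): FL=S FR=S RL=S RR=S
after cmd 3 (t=24): FL=S FR=W RL=W RR=S
after cmd 4 (t=27): FL=S FR=S RL=S RR=S
after cmd 5 (t=33): FL=S FR=W RL=W RR=S

start t=7: FL=S FR=S RL=S RR=S
cmd 1: advance +7 → t=14, phase=(0,4,4,0) → FL=S FR=S RL=S RR=S
cmd 2: advance +5 → t=19, phase=(5,1,1,5) → FL=S FR=S RL=S RR=S
cmd 3: advance +5 → t=24, phase=(2,6,6,2) → FL=S FR=W RL=W RR=S
cmd 4: advance +3 → t=27, phase=(5,1,1,5) → FL=S FR=S RL=S RR=S
cmd 5: advance +6 → t=33, phase=(3,7,7,3) → FL=S FR=W RL=W RR=S


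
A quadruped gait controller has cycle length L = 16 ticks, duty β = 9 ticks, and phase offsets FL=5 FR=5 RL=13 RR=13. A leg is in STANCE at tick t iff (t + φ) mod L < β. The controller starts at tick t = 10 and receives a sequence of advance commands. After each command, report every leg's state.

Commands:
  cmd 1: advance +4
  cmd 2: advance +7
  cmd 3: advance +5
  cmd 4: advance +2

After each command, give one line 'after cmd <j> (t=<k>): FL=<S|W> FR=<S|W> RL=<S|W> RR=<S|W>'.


after cmd 1 (t=14): FL=S FR=S RL=W RR=W
after cmd 2 (t=21): FL=W FR=W RL=S RR=S
after cmd 3 (t=26): FL=W FR=W RL=S RR=S
after cmd 4 (t=28): FL=S FR=S RL=W RR=W

start t=10: FL=W FR=W RL=S RR=S
cmd 1: advance +4 → t=14, phase=(3,3,11,11) → FL=S FR=S RL=W RR=W
cmd 2: advance +7 → t=21, phase=(10,10,2,2) → FL=W FR=W RL=S RR=S
cmd 3: advance +5 → t=26, phase=(15,15,7,7) → FL=W FR=W RL=S RR=S
cmd 4: advance +2 → t=28, phase=(1,1,9,9) → FL=S FR=S RL=W RR=W


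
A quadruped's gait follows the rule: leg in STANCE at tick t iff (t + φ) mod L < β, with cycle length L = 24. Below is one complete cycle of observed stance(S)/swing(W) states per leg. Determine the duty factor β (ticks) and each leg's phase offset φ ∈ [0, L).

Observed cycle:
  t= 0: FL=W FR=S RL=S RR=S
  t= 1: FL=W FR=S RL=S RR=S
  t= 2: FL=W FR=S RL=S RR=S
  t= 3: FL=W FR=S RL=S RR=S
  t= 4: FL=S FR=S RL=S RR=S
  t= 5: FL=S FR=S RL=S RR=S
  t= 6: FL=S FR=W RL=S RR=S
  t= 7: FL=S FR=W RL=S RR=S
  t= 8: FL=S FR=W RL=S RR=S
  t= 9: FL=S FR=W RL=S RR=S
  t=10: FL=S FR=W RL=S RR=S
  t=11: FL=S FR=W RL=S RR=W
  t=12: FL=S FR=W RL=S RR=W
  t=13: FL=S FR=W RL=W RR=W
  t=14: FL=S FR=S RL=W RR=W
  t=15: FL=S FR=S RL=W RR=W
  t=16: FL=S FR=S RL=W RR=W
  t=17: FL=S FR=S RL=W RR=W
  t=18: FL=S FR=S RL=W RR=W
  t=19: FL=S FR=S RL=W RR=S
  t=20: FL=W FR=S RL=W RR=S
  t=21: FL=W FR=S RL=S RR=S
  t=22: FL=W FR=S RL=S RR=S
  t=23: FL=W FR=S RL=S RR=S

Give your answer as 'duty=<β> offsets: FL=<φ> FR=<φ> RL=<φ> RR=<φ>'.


duty β = stance ticks per leg = 16
FL: stance ticks = 16; W→S at t=4 → φ=20
FR: stance ticks = 16; W→S at t=14 → φ=10
RL: stance ticks = 16; W→S at t=21 → φ=3
RR: stance ticks = 16; W→S at t=19 → φ=5

duty=16 offsets: FL=20 FR=10 RL=3 RR=5


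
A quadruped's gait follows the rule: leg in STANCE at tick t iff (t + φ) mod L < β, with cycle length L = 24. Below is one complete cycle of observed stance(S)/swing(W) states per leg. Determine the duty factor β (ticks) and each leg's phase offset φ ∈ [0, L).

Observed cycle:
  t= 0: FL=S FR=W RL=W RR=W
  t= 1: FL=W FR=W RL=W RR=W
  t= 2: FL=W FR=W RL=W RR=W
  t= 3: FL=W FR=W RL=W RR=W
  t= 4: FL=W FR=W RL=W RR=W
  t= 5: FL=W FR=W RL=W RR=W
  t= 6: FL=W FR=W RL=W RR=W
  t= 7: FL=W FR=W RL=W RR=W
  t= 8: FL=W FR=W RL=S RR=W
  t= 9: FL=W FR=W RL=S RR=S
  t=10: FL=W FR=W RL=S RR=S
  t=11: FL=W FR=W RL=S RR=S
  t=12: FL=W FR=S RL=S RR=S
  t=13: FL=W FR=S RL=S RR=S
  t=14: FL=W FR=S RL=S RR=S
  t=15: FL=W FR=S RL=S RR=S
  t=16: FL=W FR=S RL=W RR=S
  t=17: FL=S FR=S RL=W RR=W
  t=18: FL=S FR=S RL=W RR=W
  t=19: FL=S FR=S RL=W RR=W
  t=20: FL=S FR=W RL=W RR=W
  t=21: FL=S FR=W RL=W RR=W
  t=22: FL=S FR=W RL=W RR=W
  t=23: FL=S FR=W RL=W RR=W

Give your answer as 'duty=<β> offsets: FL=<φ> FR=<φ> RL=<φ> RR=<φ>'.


duty β = stance ticks per leg = 8
FL: stance ticks = 8; W→S at t=17 → φ=7
FR: stance ticks = 8; W→S at t=12 → φ=12
RL: stance ticks = 8; W→S at t=8 → φ=16
RR: stance ticks = 8; W→S at t=9 → φ=15

duty=8 offsets: FL=7 FR=12 RL=16 RR=15


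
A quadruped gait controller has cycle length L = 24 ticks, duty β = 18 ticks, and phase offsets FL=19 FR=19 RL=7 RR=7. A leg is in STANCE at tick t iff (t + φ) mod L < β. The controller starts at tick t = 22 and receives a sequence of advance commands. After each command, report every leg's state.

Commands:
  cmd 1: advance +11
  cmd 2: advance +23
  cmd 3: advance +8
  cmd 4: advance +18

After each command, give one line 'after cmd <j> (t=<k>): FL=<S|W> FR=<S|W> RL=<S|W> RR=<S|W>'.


start t=22: FL=S FR=S RL=S RR=S
cmd 1: advance +11 → t=33, phase=(4,4,16,16) → FL=S FR=S RL=S RR=S
cmd 2: advance +23 → t=56, phase=(3,3,15,15) → FL=S FR=S RL=S RR=S
cmd 3: advance +8 → t=64, phase=(11,11,23,23) → FL=S FR=S RL=W RR=W
cmd 4: advance +18 → t=82, phase=(5,5,17,17) → FL=S FR=S RL=S RR=S

after cmd 1 (t=33): FL=S FR=S RL=S RR=S
after cmd 2 (t=56): FL=S FR=S RL=S RR=S
after cmd 3 (t=64): FL=S FR=S RL=W RR=W
after cmd 4 (t=82): FL=S FR=S RL=S RR=S


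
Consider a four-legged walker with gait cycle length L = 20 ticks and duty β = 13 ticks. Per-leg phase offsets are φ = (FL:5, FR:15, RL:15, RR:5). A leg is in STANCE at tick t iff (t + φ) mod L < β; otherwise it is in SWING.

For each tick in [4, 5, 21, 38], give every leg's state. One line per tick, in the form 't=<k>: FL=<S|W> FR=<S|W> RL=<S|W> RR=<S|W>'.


t=4: FL=S FR=W RL=W RR=S
t=5: FL=S FR=S RL=S RR=S
t=21: FL=S FR=W RL=W RR=S
t=38: FL=S FR=W RL=W RR=S

t=4: phase=(9,19,19,9) vs β=13 → FL=S FR=W RL=W RR=S
t=5: phase=(10,0,0,10) vs β=13 → FL=S FR=S RL=S RR=S
t=21: phase=(6,16,16,6) vs β=13 → FL=S FR=W RL=W RR=S
t=38: phase=(3,13,13,3) vs β=13 → FL=S FR=W RL=W RR=S


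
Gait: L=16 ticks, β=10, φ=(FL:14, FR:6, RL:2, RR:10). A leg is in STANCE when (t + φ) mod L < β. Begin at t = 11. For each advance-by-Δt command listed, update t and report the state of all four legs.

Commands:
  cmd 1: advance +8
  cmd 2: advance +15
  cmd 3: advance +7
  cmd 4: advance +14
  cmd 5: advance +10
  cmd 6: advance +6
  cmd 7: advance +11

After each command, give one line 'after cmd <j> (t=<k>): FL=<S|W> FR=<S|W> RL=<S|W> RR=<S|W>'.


start t=11: FL=S FR=S RL=W RR=S
cmd 1: advance +8 → t=19, phase=(1,9,5,13) → FL=S FR=S RL=S RR=W
cmd 2: advance +15 → t=34, phase=(0,8,4,12) → FL=S FR=S RL=S RR=W
cmd 3: advance +7 → t=41, phase=(7,15,11,3) → FL=S FR=W RL=W RR=S
cmd 4: advance +14 → t=55, phase=(5,13,9,1) → FL=S FR=W RL=S RR=S
cmd 5: advance +10 → t=65, phase=(15,7,3,11) → FL=W FR=S RL=S RR=W
cmd 6: advance +6 → t=71, phase=(5,13,9,1) → FL=S FR=W RL=S RR=S
cmd 7: advance +11 → t=82, phase=(0,8,4,12) → FL=S FR=S RL=S RR=W

after cmd 1 (t=19): FL=S FR=S RL=S RR=W
after cmd 2 (t=34): FL=S FR=S RL=S RR=W
after cmd 3 (t=41): FL=S FR=W RL=W RR=S
after cmd 4 (t=55): FL=S FR=W RL=S RR=S
after cmd 5 (t=65): FL=W FR=S RL=S RR=W
after cmd 6 (t=71): FL=S FR=W RL=S RR=S
after cmd 7 (t=82): FL=S FR=S RL=S RR=W


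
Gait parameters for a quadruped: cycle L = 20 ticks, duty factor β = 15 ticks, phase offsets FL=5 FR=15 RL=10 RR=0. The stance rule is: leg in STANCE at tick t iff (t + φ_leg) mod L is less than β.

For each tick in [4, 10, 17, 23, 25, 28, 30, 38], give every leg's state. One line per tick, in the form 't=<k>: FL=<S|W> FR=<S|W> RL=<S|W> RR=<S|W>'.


t=4: phase=(9,19,14,4) vs β=15 → FL=S FR=W RL=S RR=S
t=10: phase=(15,5,0,10) vs β=15 → FL=W FR=S RL=S RR=S
t=17: phase=(2,12,7,17) vs β=15 → FL=S FR=S RL=S RR=W
t=23: phase=(8,18,13,3) vs β=15 → FL=S FR=W RL=S RR=S
t=25: phase=(10,0,15,5) vs β=15 → FL=S FR=S RL=W RR=S
t=28: phase=(13,3,18,8) vs β=15 → FL=S FR=S RL=W RR=S
t=30: phase=(15,5,0,10) vs β=15 → FL=W FR=S RL=S RR=S
t=38: phase=(3,13,8,18) vs β=15 → FL=S FR=S RL=S RR=W

t=4: FL=S FR=W RL=S RR=S
t=10: FL=W FR=S RL=S RR=S
t=17: FL=S FR=S RL=S RR=W
t=23: FL=S FR=W RL=S RR=S
t=25: FL=S FR=S RL=W RR=S
t=28: FL=S FR=S RL=W RR=S
t=30: FL=W FR=S RL=S RR=S
t=38: FL=S FR=S RL=S RR=W


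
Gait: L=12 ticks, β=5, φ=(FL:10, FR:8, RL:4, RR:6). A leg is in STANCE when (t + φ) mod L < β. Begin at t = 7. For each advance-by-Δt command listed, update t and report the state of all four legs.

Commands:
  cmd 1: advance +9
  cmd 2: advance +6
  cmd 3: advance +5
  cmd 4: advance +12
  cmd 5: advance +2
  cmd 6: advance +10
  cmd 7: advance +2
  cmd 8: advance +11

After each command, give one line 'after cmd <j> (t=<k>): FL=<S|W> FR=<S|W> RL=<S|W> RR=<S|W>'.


start t=7: FL=W FR=S RL=W RR=S
cmd 1: advance +9 → t=16, phase=(2,0,8,10) → FL=S FR=S RL=W RR=W
cmd 2: advance +6 → t=22, phase=(8,6,2,4) → FL=W FR=W RL=S RR=S
cmd 3: advance +5 → t=27, phase=(1,11,7,9) → FL=S FR=W RL=W RR=W
cmd 4: advance +12 → t=39, phase=(1,11,7,9) → FL=S FR=W RL=W RR=W
cmd 5: advance +2 → t=41, phase=(3,1,9,11) → FL=S FR=S RL=W RR=W
cmd 6: advance +10 → t=51, phase=(1,11,7,9) → FL=S FR=W RL=W RR=W
cmd 7: advance +2 → t=53, phase=(3,1,9,11) → FL=S FR=S RL=W RR=W
cmd 8: advance +11 → t=64, phase=(2,0,8,10) → FL=S FR=S RL=W RR=W

after cmd 1 (t=16): FL=S FR=S RL=W RR=W
after cmd 2 (t=22): FL=W FR=W RL=S RR=S
after cmd 3 (t=27): FL=S FR=W RL=W RR=W
after cmd 4 (t=39): FL=S FR=W RL=W RR=W
after cmd 5 (t=41): FL=S FR=S RL=W RR=W
after cmd 6 (t=51): FL=S FR=W RL=W RR=W
after cmd 7 (t=53): FL=S FR=S RL=W RR=W
after cmd 8 (t=64): FL=S FR=S RL=W RR=W


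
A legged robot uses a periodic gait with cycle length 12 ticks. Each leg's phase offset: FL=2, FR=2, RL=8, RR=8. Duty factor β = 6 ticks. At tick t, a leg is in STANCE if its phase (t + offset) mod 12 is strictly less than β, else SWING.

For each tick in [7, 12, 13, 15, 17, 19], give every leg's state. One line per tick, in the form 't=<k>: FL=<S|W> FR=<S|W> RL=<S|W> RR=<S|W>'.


t=7: FL=W FR=W RL=S RR=S
t=12: FL=S FR=S RL=W RR=W
t=13: FL=S FR=S RL=W RR=W
t=15: FL=S FR=S RL=W RR=W
t=17: FL=W FR=W RL=S RR=S
t=19: FL=W FR=W RL=S RR=S

t=7: phase=(9,9,3,3) vs β=6 → FL=W FR=W RL=S RR=S
t=12: phase=(2,2,8,8) vs β=6 → FL=S FR=S RL=W RR=W
t=13: phase=(3,3,9,9) vs β=6 → FL=S FR=S RL=W RR=W
t=15: phase=(5,5,11,11) vs β=6 → FL=S FR=S RL=W RR=W
t=17: phase=(7,7,1,1) vs β=6 → FL=W FR=W RL=S RR=S
t=19: phase=(9,9,3,3) vs β=6 → FL=W FR=W RL=S RR=S


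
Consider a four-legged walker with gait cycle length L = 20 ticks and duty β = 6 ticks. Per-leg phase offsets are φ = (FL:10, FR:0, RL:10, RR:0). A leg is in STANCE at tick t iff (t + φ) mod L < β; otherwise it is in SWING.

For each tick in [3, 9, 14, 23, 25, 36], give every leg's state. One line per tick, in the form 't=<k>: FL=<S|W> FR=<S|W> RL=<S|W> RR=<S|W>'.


t=3: FL=W FR=S RL=W RR=S
t=9: FL=W FR=W RL=W RR=W
t=14: FL=S FR=W RL=S RR=W
t=23: FL=W FR=S RL=W RR=S
t=25: FL=W FR=S RL=W RR=S
t=36: FL=W FR=W RL=W RR=W

t=3: phase=(13,3,13,3) vs β=6 → FL=W FR=S RL=W RR=S
t=9: phase=(19,9,19,9) vs β=6 → FL=W FR=W RL=W RR=W
t=14: phase=(4,14,4,14) vs β=6 → FL=S FR=W RL=S RR=W
t=23: phase=(13,3,13,3) vs β=6 → FL=W FR=S RL=W RR=S
t=25: phase=(15,5,15,5) vs β=6 → FL=W FR=S RL=W RR=S
t=36: phase=(6,16,6,16) vs β=6 → FL=W FR=W RL=W RR=W


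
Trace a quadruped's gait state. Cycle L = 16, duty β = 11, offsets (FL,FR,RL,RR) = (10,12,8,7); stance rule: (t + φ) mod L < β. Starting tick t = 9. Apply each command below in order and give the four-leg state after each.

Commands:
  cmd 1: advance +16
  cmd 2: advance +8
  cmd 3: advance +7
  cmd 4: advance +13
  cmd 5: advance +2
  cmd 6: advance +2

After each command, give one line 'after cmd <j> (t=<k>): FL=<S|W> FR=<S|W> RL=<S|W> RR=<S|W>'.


start t=9: FL=S FR=S RL=S RR=S
cmd 1: advance +16 → t=25, phase=(3,5,1,0) → FL=S FR=S RL=S RR=S
cmd 2: advance +8 → t=33, phase=(11,13,9,8) → FL=W FR=W RL=S RR=S
cmd 3: advance +7 → t=40, phase=(2,4,0,15) → FL=S FR=S RL=S RR=W
cmd 4: advance +13 → t=53, phase=(15,1,13,12) → FL=W FR=S RL=W RR=W
cmd 5: advance +2 → t=55, phase=(1,3,15,14) → FL=S FR=S RL=W RR=W
cmd 6: advance +2 → t=57, phase=(3,5,1,0) → FL=S FR=S RL=S RR=S

after cmd 1 (t=25): FL=S FR=S RL=S RR=S
after cmd 2 (t=33): FL=W FR=W RL=S RR=S
after cmd 3 (t=40): FL=S FR=S RL=S RR=W
after cmd 4 (t=53): FL=W FR=S RL=W RR=W
after cmd 5 (t=55): FL=S FR=S RL=W RR=W
after cmd 6 (t=57): FL=S FR=S RL=S RR=S


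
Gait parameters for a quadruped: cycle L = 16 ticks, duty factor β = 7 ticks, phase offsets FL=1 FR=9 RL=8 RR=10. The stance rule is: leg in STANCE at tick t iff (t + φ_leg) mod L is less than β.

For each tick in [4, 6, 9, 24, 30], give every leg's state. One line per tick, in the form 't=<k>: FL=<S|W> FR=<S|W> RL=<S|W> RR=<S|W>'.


t=4: FL=S FR=W RL=W RR=W
t=6: FL=W FR=W RL=W RR=S
t=9: FL=W FR=S RL=S RR=S
t=24: FL=W FR=S RL=S RR=S
t=30: FL=W FR=W RL=S RR=W

t=4: phase=(5,13,12,14) vs β=7 → FL=S FR=W RL=W RR=W
t=6: phase=(7,15,14,0) vs β=7 → FL=W FR=W RL=W RR=S
t=9: phase=(10,2,1,3) vs β=7 → FL=W FR=S RL=S RR=S
t=24: phase=(9,1,0,2) vs β=7 → FL=W FR=S RL=S RR=S
t=30: phase=(15,7,6,8) vs β=7 → FL=W FR=W RL=S RR=W


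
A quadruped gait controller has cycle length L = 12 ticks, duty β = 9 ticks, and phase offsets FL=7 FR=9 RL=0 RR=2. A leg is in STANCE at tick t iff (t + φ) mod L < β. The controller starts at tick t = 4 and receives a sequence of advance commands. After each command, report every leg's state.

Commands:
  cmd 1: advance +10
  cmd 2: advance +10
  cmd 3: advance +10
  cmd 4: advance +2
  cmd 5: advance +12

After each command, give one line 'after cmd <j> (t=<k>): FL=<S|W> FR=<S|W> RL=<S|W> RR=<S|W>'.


start t=4: FL=W FR=S RL=S RR=S
cmd 1: advance +10 → t=14, phase=(9,11,2,4) → FL=W FR=W RL=S RR=S
cmd 2: advance +10 → t=24, phase=(7,9,0,2) → FL=S FR=W RL=S RR=S
cmd 3: advance +10 → t=34, phase=(5,7,10,0) → FL=S FR=S RL=W RR=S
cmd 4: advance +2 → t=36, phase=(7,9,0,2) → FL=S FR=W RL=S RR=S
cmd 5: advance +12 → t=48, phase=(7,9,0,2) → FL=S FR=W RL=S RR=S

after cmd 1 (t=14): FL=W FR=W RL=S RR=S
after cmd 2 (t=24): FL=S FR=W RL=S RR=S
after cmd 3 (t=34): FL=S FR=S RL=W RR=S
after cmd 4 (t=36): FL=S FR=W RL=S RR=S
after cmd 5 (t=48): FL=S FR=W RL=S RR=S


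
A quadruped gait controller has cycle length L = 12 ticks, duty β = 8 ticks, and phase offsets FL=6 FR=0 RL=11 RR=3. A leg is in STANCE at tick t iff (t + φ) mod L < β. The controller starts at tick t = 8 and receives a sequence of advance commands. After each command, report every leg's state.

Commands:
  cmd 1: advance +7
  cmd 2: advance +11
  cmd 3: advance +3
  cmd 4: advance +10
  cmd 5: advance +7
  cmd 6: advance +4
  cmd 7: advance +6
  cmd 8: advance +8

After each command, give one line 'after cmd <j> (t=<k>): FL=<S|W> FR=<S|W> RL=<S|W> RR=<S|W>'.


start t=8: FL=S FR=W RL=S RR=W
cmd 1: advance +7 → t=15, phase=(9,3,2,6) → FL=W FR=S RL=S RR=S
cmd 2: advance +11 → t=26, phase=(8,2,1,5) → FL=W FR=S RL=S RR=S
cmd 3: advance +3 → t=29, phase=(11,5,4,8) → FL=W FR=S RL=S RR=W
cmd 4: advance +10 → t=39, phase=(9,3,2,6) → FL=W FR=S RL=S RR=S
cmd 5: advance +7 → t=46, phase=(4,10,9,1) → FL=S FR=W RL=W RR=S
cmd 6: advance +4 → t=50, phase=(8,2,1,5) → FL=W FR=S RL=S RR=S
cmd 7: advance +6 → t=56, phase=(2,8,7,11) → FL=S FR=W RL=S RR=W
cmd 8: advance +8 → t=64, phase=(10,4,3,7) → FL=W FR=S RL=S RR=S

after cmd 1 (t=15): FL=W FR=S RL=S RR=S
after cmd 2 (t=26): FL=W FR=S RL=S RR=S
after cmd 3 (t=29): FL=W FR=S RL=S RR=W
after cmd 4 (t=39): FL=W FR=S RL=S RR=S
after cmd 5 (t=46): FL=S FR=W RL=W RR=S
after cmd 6 (t=50): FL=W FR=S RL=S RR=S
after cmd 7 (t=56): FL=S FR=W RL=S RR=W
after cmd 8 (t=64): FL=W FR=S RL=S RR=S


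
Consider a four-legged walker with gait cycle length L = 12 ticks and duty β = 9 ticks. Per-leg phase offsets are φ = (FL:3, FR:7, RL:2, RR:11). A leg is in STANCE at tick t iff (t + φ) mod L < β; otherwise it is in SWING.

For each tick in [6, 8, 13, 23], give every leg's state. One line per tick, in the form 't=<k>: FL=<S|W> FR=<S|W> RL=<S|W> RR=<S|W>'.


t=6: phase=(9,1,8,5) vs β=9 → FL=W FR=S RL=S RR=S
t=8: phase=(11,3,10,7) vs β=9 → FL=W FR=S RL=W RR=S
t=13: phase=(4,8,3,0) vs β=9 → FL=S FR=S RL=S RR=S
t=23: phase=(2,6,1,10) vs β=9 → FL=S FR=S RL=S RR=W

t=6: FL=W FR=S RL=S RR=S
t=8: FL=W FR=S RL=W RR=S
t=13: FL=S FR=S RL=S RR=S
t=23: FL=S FR=S RL=S RR=W


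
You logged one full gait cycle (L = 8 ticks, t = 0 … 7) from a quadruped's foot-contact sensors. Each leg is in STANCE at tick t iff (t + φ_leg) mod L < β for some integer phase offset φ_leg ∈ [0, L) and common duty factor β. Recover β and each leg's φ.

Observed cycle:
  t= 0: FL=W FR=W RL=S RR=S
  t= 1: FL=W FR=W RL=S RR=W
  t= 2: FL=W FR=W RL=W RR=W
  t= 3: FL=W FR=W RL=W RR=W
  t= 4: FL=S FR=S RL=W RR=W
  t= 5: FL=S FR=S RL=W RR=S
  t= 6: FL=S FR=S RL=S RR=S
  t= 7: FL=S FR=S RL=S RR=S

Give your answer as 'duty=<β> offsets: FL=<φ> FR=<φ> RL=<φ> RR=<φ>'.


duty β = stance ticks per leg = 4
FL: stance ticks = 4; W→S at t=4 → φ=4
FR: stance ticks = 4; W→S at t=4 → φ=4
RL: stance ticks = 4; W→S at t=6 → φ=2
RR: stance ticks = 4; W→S at t=5 → φ=3

duty=4 offsets: FL=4 FR=4 RL=2 RR=3


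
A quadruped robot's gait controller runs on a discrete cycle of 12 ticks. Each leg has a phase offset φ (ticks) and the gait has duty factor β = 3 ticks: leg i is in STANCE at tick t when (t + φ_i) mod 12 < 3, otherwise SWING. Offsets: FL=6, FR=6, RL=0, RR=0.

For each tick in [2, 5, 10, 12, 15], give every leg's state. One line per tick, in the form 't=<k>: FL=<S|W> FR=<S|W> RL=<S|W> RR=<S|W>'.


t=2: FL=W FR=W RL=S RR=S
t=5: FL=W FR=W RL=W RR=W
t=10: FL=W FR=W RL=W RR=W
t=12: FL=W FR=W RL=S RR=S
t=15: FL=W FR=W RL=W RR=W

t=2: phase=(8,8,2,2) vs β=3 → FL=W FR=W RL=S RR=S
t=5: phase=(11,11,5,5) vs β=3 → FL=W FR=W RL=W RR=W
t=10: phase=(4,4,10,10) vs β=3 → FL=W FR=W RL=W RR=W
t=12: phase=(6,6,0,0) vs β=3 → FL=W FR=W RL=S RR=S
t=15: phase=(9,9,3,3) vs β=3 → FL=W FR=W RL=W RR=W


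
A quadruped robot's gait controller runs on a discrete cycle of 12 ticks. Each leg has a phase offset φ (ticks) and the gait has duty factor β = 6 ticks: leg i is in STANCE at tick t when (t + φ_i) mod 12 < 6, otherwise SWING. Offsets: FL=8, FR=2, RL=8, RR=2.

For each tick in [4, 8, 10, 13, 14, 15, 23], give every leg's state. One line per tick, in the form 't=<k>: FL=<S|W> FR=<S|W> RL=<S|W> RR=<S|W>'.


t=4: phase=(0,6,0,6) vs β=6 → FL=S FR=W RL=S RR=W
t=8: phase=(4,10,4,10) vs β=6 → FL=S FR=W RL=S RR=W
t=10: phase=(6,0,6,0) vs β=6 → FL=W FR=S RL=W RR=S
t=13: phase=(9,3,9,3) vs β=6 → FL=W FR=S RL=W RR=S
t=14: phase=(10,4,10,4) vs β=6 → FL=W FR=S RL=W RR=S
t=15: phase=(11,5,11,5) vs β=6 → FL=W FR=S RL=W RR=S
t=23: phase=(7,1,7,1) vs β=6 → FL=W FR=S RL=W RR=S

t=4: FL=S FR=W RL=S RR=W
t=8: FL=S FR=W RL=S RR=W
t=10: FL=W FR=S RL=W RR=S
t=13: FL=W FR=S RL=W RR=S
t=14: FL=W FR=S RL=W RR=S
t=15: FL=W FR=S RL=W RR=S
t=23: FL=W FR=S RL=W RR=S


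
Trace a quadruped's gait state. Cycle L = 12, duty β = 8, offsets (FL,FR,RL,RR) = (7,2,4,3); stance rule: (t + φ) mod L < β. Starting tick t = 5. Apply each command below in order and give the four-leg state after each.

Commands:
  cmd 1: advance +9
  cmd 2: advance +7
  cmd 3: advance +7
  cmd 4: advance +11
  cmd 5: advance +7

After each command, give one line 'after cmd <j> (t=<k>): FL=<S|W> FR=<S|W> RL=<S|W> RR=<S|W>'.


start t=5: FL=S FR=S RL=W RR=W
cmd 1: advance +9 → t=14, phase=(9,4,6,5) → FL=W FR=S RL=S RR=S
cmd 2: advance +7 → t=21, phase=(4,11,1,0) → FL=S FR=W RL=S RR=S
cmd 3: advance +7 → t=28, phase=(11,6,8,7) → FL=W FR=S RL=W RR=S
cmd 4: advance +11 → t=39, phase=(10,5,7,6) → FL=W FR=S RL=S RR=S
cmd 5: advance +7 → t=46, phase=(5,0,2,1) → FL=S FR=S RL=S RR=S

after cmd 1 (t=14): FL=W FR=S RL=S RR=S
after cmd 2 (t=21): FL=S FR=W RL=S RR=S
after cmd 3 (t=28): FL=W FR=S RL=W RR=S
after cmd 4 (t=39): FL=W FR=S RL=S RR=S
after cmd 5 (t=46): FL=S FR=S RL=S RR=S


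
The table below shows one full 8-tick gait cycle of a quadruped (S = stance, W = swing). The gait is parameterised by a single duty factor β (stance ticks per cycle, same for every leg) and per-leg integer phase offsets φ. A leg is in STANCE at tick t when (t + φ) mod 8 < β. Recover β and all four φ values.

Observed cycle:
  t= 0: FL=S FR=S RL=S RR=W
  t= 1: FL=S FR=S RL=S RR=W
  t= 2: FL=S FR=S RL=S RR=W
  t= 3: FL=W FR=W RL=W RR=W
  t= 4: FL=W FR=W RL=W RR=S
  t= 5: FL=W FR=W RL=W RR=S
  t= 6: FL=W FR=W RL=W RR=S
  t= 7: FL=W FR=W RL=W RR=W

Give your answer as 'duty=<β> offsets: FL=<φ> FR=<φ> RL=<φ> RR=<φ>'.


duty=3 offsets: FL=0 FR=0 RL=0 RR=4

duty β = stance ticks per leg = 3
FL: stance ticks = 3; W→S at t=0 → φ=0
FR: stance ticks = 3; W→S at t=0 → φ=0
RL: stance ticks = 3; W→S at t=0 → φ=0
RR: stance ticks = 3; W→S at t=4 → φ=4


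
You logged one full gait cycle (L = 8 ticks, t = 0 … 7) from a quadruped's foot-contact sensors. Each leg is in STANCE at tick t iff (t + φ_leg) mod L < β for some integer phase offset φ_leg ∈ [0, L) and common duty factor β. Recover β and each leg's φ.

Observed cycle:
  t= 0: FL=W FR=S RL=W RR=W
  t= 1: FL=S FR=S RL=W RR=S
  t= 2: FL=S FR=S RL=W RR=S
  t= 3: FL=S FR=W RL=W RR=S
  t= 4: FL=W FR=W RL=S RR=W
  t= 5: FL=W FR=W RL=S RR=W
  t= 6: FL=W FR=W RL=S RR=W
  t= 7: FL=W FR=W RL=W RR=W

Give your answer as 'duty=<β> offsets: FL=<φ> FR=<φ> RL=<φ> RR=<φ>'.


duty β = stance ticks per leg = 3
FL: stance ticks = 3; W→S at t=1 → φ=7
FR: stance ticks = 3; W→S at t=0 → φ=0
RL: stance ticks = 3; W→S at t=4 → φ=4
RR: stance ticks = 3; W→S at t=1 → φ=7

duty=3 offsets: FL=7 FR=0 RL=4 RR=7


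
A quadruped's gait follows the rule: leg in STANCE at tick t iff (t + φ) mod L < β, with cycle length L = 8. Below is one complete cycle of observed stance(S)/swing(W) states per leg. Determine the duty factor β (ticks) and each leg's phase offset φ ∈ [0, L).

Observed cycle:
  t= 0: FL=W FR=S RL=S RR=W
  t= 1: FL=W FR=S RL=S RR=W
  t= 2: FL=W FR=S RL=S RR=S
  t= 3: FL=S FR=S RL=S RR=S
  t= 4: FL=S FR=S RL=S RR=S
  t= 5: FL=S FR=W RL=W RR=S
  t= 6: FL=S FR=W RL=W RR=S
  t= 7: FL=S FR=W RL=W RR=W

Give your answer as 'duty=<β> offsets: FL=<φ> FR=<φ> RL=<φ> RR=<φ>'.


duty β = stance ticks per leg = 5
FL: stance ticks = 5; W→S at t=3 → φ=5
FR: stance ticks = 5; W→S at t=0 → φ=0
RL: stance ticks = 5; W→S at t=0 → φ=0
RR: stance ticks = 5; W→S at t=2 → φ=6

duty=5 offsets: FL=5 FR=0 RL=0 RR=6


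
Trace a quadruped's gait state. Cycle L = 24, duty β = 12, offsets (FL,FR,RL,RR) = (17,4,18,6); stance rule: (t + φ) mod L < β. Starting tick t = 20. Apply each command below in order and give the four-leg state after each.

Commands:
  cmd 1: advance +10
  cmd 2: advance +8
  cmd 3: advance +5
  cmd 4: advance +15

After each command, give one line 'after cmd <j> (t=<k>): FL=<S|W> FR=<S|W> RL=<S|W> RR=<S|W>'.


start t=20: FL=W FR=S RL=W RR=S
cmd 1: advance +10 → t=30, phase=(23,10,0,12) → FL=W FR=S RL=S RR=W
cmd 2: advance +8 → t=38, phase=(7,18,8,20) → FL=S FR=W RL=S RR=W
cmd 3: advance +5 → t=43, phase=(12,23,13,1) → FL=W FR=W RL=W RR=S
cmd 4: advance +15 → t=58, phase=(3,14,4,16) → FL=S FR=W RL=S RR=W

after cmd 1 (t=30): FL=W FR=S RL=S RR=W
after cmd 2 (t=38): FL=S FR=W RL=S RR=W
after cmd 3 (t=43): FL=W FR=W RL=W RR=S
after cmd 4 (t=58): FL=S FR=W RL=S RR=W


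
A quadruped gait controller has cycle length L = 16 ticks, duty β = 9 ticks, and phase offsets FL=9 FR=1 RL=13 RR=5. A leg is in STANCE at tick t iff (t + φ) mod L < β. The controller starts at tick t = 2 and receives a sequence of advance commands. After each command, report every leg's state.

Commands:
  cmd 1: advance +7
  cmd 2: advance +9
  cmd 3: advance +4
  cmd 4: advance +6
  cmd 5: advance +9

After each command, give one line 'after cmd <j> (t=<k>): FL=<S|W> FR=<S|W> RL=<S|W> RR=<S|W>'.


start t=2: FL=W FR=S RL=W RR=S
cmd 1: advance +7 → t=9, phase=(2,10,6,14) → FL=S FR=W RL=S RR=W
cmd 2: advance +9 → t=18, phase=(11,3,15,7) → FL=W FR=S RL=W RR=S
cmd 3: advance +4 → t=22, phase=(15,7,3,11) → FL=W FR=S RL=S RR=W
cmd 4: advance +6 → t=28, phase=(5,13,9,1) → FL=S FR=W RL=W RR=S
cmd 5: advance +9 → t=37, phase=(14,6,2,10) → FL=W FR=S RL=S RR=W

after cmd 1 (t=9): FL=S FR=W RL=S RR=W
after cmd 2 (t=18): FL=W FR=S RL=W RR=S
after cmd 3 (t=22): FL=W FR=S RL=S RR=W
after cmd 4 (t=28): FL=S FR=W RL=W RR=S
after cmd 5 (t=37): FL=W FR=S RL=S RR=W


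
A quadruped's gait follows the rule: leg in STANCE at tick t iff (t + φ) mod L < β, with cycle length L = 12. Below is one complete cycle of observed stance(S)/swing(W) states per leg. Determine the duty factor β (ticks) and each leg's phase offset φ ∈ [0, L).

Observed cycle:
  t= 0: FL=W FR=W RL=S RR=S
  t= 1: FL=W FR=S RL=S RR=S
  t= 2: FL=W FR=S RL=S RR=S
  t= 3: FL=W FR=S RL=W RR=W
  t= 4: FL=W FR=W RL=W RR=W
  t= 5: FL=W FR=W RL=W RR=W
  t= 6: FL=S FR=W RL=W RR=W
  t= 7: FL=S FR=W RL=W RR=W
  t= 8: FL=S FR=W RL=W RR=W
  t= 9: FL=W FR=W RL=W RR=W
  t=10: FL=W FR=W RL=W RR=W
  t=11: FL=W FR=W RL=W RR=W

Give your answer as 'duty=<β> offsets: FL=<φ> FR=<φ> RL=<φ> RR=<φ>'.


duty β = stance ticks per leg = 3
FL: stance ticks = 3; W→S at t=6 → φ=6
FR: stance ticks = 3; W→S at t=1 → φ=11
RL: stance ticks = 3; W→S at t=0 → φ=0
RR: stance ticks = 3; W→S at t=0 → φ=0

duty=3 offsets: FL=6 FR=11 RL=0 RR=0


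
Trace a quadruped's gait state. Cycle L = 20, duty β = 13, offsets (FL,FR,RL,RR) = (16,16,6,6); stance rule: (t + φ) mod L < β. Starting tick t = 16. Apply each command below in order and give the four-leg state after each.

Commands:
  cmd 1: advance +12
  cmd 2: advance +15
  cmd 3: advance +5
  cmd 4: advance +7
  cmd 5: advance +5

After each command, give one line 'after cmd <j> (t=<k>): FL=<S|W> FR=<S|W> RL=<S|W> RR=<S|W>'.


after cmd 1 (t=28): FL=S FR=S RL=W RR=W
after cmd 2 (t=43): FL=W FR=W RL=S RR=S
after cmd 3 (t=48): FL=S FR=S RL=W RR=W
after cmd 4 (t=55): FL=S FR=S RL=S RR=S
after cmd 5 (t=60): FL=W FR=W RL=S RR=S

start t=16: FL=S FR=S RL=S RR=S
cmd 1: advance +12 → t=28, phase=(4,4,14,14) → FL=S FR=S RL=W RR=W
cmd 2: advance +15 → t=43, phase=(19,19,9,9) → FL=W FR=W RL=S RR=S
cmd 3: advance +5 → t=48, phase=(4,4,14,14) → FL=S FR=S RL=W RR=W
cmd 4: advance +7 → t=55, phase=(11,11,1,1) → FL=S FR=S RL=S RR=S
cmd 5: advance +5 → t=60, phase=(16,16,6,6) → FL=W FR=W RL=S RR=S


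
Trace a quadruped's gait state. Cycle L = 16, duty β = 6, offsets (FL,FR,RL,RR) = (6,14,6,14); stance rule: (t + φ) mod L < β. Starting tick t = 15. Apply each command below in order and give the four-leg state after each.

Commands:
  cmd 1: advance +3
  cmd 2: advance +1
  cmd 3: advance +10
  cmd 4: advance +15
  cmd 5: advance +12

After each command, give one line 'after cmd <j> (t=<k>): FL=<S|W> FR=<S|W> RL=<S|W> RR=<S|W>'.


after cmd 1 (t=18): FL=W FR=S RL=W RR=S
after cmd 2 (t=19): FL=W FR=S RL=W RR=S
after cmd 3 (t=29): FL=S FR=W RL=S RR=W
after cmd 4 (t=44): FL=S FR=W RL=S RR=W
after cmd 5 (t=56): FL=W FR=W RL=W RR=W

start t=15: FL=S FR=W RL=S RR=W
cmd 1: advance +3 → t=18, phase=(8,0,8,0) → FL=W FR=S RL=W RR=S
cmd 2: advance +1 → t=19, phase=(9,1,9,1) → FL=W FR=S RL=W RR=S
cmd 3: advance +10 → t=29, phase=(3,11,3,11) → FL=S FR=W RL=S RR=W
cmd 4: advance +15 → t=44, phase=(2,10,2,10) → FL=S FR=W RL=S RR=W
cmd 5: advance +12 → t=56, phase=(14,6,14,6) → FL=W FR=W RL=W RR=W


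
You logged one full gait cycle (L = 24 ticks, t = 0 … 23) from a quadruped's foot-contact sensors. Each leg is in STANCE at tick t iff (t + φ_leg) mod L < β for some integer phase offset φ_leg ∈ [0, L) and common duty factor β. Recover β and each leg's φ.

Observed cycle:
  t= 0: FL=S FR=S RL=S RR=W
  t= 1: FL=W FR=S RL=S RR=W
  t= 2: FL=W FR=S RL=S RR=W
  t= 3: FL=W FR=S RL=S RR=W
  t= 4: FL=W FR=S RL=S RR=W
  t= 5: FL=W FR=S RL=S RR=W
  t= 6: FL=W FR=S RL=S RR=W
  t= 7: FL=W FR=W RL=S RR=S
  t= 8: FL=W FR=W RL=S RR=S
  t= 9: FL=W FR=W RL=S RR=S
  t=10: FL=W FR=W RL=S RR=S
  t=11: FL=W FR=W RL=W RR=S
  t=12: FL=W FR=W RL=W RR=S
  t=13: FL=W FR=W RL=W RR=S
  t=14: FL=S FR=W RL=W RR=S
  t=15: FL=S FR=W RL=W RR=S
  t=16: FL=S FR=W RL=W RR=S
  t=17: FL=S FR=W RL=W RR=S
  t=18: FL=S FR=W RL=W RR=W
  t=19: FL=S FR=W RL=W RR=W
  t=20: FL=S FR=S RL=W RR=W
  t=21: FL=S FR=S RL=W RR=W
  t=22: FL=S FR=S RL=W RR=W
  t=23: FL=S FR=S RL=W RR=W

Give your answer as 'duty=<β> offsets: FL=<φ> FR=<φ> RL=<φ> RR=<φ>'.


duty β = stance ticks per leg = 11
FL: stance ticks = 11; W→S at t=14 → φ=10
FR: stance ticks = 11; W→S at t=20 → φ=4
RL: stance ticks = 11; W→S at t=0 → φ=0
RR: stance ticks = 11; W→S at t=7 → φ=17

duty=11 offsets: FL=10 FR=4 RL=0 RR=17


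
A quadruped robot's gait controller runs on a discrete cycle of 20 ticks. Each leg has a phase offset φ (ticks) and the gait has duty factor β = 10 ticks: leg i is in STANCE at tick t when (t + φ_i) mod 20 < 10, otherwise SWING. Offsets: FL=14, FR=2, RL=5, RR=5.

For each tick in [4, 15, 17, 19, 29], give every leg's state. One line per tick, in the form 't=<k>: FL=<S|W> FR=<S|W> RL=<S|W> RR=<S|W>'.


t=4: FL=W FR=S RL=S RR=S
t=15: FL=S FR=W RL=S RR=S
t=17: FL=W FR=W RL=S RR=S
t=19: FL=W FR=S RL=S RR=S
t=29: FL=S FR=W RL=W RR=W

t=4: phase=(18,6,9,9) vs β=10 → FL=W FR=S RL=S RR=S
t=15: phase=(9,17,0,0) vs β=10 → FL=S FR=W RL=S RR=S
t=17: phase=(11,19,2,2) vs β=10 → FL=W FR=W RL=S RR=S
t=19: phase=(13,1,4,4) vs β=10 → FL=W FR=S RL=S RR=S
t=29: phase=(3,11,14,14) vs β=10 → FL=S FR=W RL=W RR=W


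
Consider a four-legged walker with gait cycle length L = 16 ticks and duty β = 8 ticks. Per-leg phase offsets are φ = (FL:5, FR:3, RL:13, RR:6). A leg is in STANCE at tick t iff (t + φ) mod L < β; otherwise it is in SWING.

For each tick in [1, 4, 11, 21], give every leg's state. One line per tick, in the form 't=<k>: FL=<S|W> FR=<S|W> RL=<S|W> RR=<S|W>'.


t=1: phase=(6,4,14,7) vs β=8 → FL=S FR=S RL=W RR=S
t=4: phase=(9,7,1,10) vs β=8 → FL=W FR=S RL=S RR=W
t=11: phase=(0,14,8,1) vs β=8 → FL=S FR=W RL=W RR=S
t=21: phase=(10,8,2,11) vs β=8 → FL=W FR=W RL=S RR=W

t=1: FL=S FR=S RL=W RR=S
t=4: FL=W FR=S RL=S RR=W
t=11: FL=S FR=W RL=W RR=S
t=21: FL=W FR=W RL=S RR=W


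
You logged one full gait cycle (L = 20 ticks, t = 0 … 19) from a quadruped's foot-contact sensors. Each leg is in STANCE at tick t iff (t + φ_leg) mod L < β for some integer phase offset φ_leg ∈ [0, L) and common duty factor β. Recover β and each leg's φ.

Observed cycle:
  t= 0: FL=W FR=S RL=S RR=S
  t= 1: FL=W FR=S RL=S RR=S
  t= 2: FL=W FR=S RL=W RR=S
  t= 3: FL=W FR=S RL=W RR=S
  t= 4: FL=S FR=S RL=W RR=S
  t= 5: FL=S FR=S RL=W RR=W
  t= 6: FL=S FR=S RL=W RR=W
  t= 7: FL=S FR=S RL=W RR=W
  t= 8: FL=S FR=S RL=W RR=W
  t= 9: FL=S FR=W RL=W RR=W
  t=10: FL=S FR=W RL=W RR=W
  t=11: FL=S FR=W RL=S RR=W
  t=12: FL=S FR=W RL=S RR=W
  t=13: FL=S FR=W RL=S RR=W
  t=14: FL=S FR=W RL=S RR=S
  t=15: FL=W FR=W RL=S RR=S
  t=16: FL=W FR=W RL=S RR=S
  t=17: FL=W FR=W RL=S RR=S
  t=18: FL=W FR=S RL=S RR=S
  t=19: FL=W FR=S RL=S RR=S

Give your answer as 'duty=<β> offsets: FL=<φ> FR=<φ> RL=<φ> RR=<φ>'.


duty β = stance ticks per leg = 11
FL: stance ticks = 11; W→S at t=4 → φ=16
FR: stance ticks = 11; W→S at t=18 → φ=2
RL: stance ticks = 11; W→S at t=11 → φ=9
RR: stance ticks = 11; W→S at t=14 → φ=6

duty=11 offsets: FL=16 FR=2 RL=9 RR=6


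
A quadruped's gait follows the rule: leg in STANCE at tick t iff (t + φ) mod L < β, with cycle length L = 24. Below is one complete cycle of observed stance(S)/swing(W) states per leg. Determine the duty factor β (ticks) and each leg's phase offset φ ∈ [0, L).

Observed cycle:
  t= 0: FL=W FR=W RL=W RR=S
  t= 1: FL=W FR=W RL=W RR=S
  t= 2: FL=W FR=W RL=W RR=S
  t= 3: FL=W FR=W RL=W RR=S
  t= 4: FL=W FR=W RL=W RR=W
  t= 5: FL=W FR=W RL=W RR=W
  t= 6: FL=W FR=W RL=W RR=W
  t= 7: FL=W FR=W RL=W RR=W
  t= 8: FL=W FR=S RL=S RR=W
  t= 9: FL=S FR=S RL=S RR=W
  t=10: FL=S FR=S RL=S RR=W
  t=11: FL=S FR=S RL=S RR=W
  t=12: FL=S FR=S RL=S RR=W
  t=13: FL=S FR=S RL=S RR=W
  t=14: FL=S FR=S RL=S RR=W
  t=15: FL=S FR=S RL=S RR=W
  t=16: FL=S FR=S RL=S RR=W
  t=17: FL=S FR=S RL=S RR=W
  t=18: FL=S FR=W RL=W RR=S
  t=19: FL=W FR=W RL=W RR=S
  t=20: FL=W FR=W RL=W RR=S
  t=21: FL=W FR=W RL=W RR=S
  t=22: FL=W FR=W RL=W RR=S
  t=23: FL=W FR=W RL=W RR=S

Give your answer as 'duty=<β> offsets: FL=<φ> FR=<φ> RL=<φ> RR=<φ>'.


duty=10 offsets: FL=15 FR=16 RL=16 RR=6

duty β = stance ticks per leg = 10
FL: stance ticks = 10; W→S at t=9 → φ=15
FR: stance ticks = 10; W→S at t=8 → φ=16
RL: stance ticks = 10; W→S at t=8 → φ=16
RR: stance ticks = 10; W→S at t=18 → φ=6
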